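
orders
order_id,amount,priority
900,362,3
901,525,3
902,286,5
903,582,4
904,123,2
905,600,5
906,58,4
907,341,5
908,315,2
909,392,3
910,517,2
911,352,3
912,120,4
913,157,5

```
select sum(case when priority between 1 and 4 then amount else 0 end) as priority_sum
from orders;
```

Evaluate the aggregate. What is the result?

3346

order_id=900: ✓ → 362
order_id=901: ✓ → 525
order_id=902: ✗
order_id=903: ✓ → 582
order_id=904: ✓ → 123
order_id=905: ✗
order_id=906: ✓ → 58
order_id=907: ✗
order_id=908: ✓ → 315
order_id=909: ✓ → 392
order_id=910: ✓ → 517
order_id=911: ✓ → 352
order_id=912: ✓ → 120
order_id=913: ✗
priority_sum = 362 + 525 + 582 + 123 + 58 + 315 + 392 + 517 + 352 + 120 = 3346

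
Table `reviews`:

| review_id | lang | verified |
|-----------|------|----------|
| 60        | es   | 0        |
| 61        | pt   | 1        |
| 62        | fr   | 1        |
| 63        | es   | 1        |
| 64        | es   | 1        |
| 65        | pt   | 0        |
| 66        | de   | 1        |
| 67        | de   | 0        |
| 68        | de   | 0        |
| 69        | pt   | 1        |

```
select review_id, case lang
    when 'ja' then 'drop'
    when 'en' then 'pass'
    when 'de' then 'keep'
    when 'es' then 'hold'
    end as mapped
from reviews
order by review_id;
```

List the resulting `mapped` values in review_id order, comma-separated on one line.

review_id=60: lang='es' → hold
review_id=61: (no match → NULL) → NULL
review_id=62: (no match → NULL) → NULL
review_id=63: lang='es' → hold
review_id=64: lang='es' → hold
review_id=65: (no match → NULL) → NULL
review_id=66: lang='de' → keep
review_id=67: lang='de' → keep
review_id=68: lang='de' → keep
review_id=69: (no match → NULL) → NULL

hold, NULL, NULL, hold, hold, NULL, keep, keep, keep, NULL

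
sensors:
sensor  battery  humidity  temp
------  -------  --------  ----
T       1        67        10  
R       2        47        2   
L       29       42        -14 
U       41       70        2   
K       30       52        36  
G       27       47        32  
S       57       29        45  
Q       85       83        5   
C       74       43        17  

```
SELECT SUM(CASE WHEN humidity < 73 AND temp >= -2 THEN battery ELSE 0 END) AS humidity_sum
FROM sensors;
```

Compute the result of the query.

232

sensor=T: ✓ → 1
sensor=R: ✓ → 2
sensor=L: ✗
sensor=U: ✓ → 41
sensor=K: ✓ → 30
sensor=G: ✓ → 27
sensor=S: ✓ → 57
sensor=Q: ✗
sensor=C: ✓ → 74
humidity_sum = 1 + 2 + 41 + 30 + 27 + 57 + 74 = 232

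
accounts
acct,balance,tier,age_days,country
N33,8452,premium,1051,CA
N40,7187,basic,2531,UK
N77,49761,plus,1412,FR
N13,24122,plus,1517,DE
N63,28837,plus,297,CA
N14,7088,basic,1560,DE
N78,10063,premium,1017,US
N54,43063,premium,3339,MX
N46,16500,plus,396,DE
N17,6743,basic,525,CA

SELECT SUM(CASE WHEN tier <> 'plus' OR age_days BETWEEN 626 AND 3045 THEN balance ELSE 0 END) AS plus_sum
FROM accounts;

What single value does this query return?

acct=N33: ✓ → 8452
acct=N40: ✓ → 7187
acct=N77: ✓ → 49761
acct=N13: ✓ → 24122
acct=N63: ✗
acct=N14: ✓ → 7088
acct=N78: ✓ → 10063
acct=N54: ✓ → 43063
acct=N46: ✗
acct=N17: ✓ → 6743
plus_sum = 8452 + 7187 + 49761 + 24122 + 7088 + 10063 + 43063 + 6743 = 156479

156479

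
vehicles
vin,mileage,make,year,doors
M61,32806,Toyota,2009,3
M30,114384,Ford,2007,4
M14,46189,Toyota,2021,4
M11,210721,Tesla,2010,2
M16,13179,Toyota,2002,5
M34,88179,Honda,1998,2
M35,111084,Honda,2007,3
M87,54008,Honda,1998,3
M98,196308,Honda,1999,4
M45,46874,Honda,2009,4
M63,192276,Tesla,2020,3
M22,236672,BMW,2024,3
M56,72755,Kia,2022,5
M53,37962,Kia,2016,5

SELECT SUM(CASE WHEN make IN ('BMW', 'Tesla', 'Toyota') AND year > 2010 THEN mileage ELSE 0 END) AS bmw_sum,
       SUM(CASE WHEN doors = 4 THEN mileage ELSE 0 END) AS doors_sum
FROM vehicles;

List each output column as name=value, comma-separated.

bmw_sum=475137, doors_sum=403755

[bmw_sum: make IN ('BMW', 'Tesla', 'Toyota') AND year > 2010]
vin=M61: ✗
vin=M30: ✗
vin=M14: ✓ → 46189
vin=M11: ✗
vin=M16: ✗
vin=M34: ✗
vin=M35: ✗
vin=M87: ✗
vin=M98: ✗
vin=M45: ✗
vin=M63: ✓ → 192276
vin=M22: ✓ → 236672
vin=M56: ✗
vin=M53: ✗
bmw_sum = 46189 + 192276 + 236672 = 475137
—
[doors_sum: doors = 4]
vin=M61: ✗
vin=M30: ✓ → 114384
vin=M14: ✓ → 46189
vin=M11: ✗
vin=M16: ✗
vin=M34: ✗
vin=M35: ✗
vin=M87: ✗
vin=M98: ✓ → 196308
vin=M45: ✓ → 46874
vin=M63: ✗
vin=M22: ✗
vin=M56: ✗
vin=M53: ✗
doors_sum = 114384 + 46189 + 196308 + 46874 = 403755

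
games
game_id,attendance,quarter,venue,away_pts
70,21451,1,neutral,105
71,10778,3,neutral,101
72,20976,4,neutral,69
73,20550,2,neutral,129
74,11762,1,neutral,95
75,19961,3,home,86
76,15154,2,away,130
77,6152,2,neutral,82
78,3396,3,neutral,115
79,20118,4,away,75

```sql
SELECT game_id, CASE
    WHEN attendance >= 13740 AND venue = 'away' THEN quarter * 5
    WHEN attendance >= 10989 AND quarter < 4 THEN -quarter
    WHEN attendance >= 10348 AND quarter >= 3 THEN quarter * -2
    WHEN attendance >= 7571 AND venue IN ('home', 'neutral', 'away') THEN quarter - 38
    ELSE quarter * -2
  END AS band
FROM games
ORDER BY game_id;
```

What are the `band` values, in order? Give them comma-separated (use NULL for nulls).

-1, -6, -8, -2, -1, -3, 10, -4, -6, 20

game_id=70: attendance >= 10989 AND quarter < 4 → -1
game_id=71: attendance >= 10348 AND quarter >= 3 → -6
game_id=72: attendance >= 10348 AND quarter >= 3 → -8
game_id=73: attendance >= 10989 AND quarter < 4 → -2
game_id=74: attendance >= 10989 AND quarter < 4 → -1
game_id=75: attendance >= 10989 AND quarter < 4 → -3
game_id=76: attendance >= 13740 AND venue = 'away' → 10
game_id=77: ELSE → -4
game_id=78: ELSE → -6
game_id=79: attendance >= 13740 AND venue = 'away' → 20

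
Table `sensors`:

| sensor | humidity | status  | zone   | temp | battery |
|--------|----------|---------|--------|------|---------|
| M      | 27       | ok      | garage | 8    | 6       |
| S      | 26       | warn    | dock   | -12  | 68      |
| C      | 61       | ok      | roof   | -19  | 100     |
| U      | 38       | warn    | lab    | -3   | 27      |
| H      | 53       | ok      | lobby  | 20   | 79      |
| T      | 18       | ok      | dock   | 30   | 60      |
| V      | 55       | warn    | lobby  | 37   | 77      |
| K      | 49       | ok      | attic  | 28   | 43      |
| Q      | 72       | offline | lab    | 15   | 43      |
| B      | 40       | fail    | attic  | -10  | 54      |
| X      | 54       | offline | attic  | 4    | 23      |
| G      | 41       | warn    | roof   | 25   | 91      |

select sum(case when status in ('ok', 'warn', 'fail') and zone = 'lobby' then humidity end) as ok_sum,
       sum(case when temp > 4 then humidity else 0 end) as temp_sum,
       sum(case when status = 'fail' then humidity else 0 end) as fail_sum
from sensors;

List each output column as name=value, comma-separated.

ok_sum=108, temp_sum=315, fail_sum=40

[ok_sum: status in ('ok', 'warn', 'fail') and zone = 'lobby']
sensor=M: ✗
sensor=S: ✗
sensor=C: ✗
sensor=U: ✗
sensor=H: ✓ → 53
sensor=T: ✗
sensor=V: ✓ → 55
sensor=K: ✗
sensor=Q: ✗
sensor=B: ✗
sensor=X: ✗
sensor=G: ✗
ok_sum = 53 + 55 = 108
—
[temp_sum: temp > 4]
sensor=M: ✓ → 27
sensor=S: ✗
sensor=C: ✗
sensor=U: ✗
sensor=H: ✓ → 53
sensor=T: ✓ → 18
sensor=V: ✓ → 55
sensor=K: ✓ → 49
sensor=Q: ✓ → 72
sensor=B: ✗
sensor=X: ✗
sensor=G: ✓ → 41
temp_sum = 27 + 53 + 18 + 55 + 49 + 72 + 41 = 315
—
[fail_sum: status = 'fail']
sensor=M: ✗
sensor=S: ✗
sensor=C: ✗
sensor=U: ✗
sensor=H: ✗
sensor=T: ✗
sensor=V: ✗
sensor=K: ✗
sensor=Q: ✗
sensor=B: ✓ → 40
sensor=X: ✗
sensor=G: ✗
fail_sum = 40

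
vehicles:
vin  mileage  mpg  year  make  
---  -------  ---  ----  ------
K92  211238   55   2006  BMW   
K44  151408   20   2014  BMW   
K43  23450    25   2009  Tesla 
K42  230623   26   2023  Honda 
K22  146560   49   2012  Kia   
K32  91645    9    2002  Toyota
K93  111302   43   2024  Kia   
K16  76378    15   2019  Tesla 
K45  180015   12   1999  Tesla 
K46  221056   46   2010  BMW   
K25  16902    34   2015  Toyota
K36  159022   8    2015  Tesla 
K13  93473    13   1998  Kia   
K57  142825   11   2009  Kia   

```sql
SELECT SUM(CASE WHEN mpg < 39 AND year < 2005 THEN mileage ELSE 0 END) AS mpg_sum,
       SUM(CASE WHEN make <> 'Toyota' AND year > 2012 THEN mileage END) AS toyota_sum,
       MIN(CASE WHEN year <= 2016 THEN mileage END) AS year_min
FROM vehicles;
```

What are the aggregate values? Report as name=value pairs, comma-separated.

mpg_sum=365133, toyota_sum=728733, year_min=16902

[mpg_sum: mpg < 39 AND year < 2005]
vin=K92: ✗
vin=K44: ✗
vin=K43: ✗
vin=K42: ✗
vin=K22: ✗
vin=K32: ✓ → 91645
vin=K93: ✗
vin=K16: ✗
vin=K45: ✓ → 180015
vin=K46: ✗
vin=K25: ✗
vin=K36: ✗
vin=K13: ✓ → 93473
vin=K57: ✗
mpg_sum = 91645 + 180015 + 93473 = 365133
—
[toyota_sum: make <> 'Toyota' AND year > 2012]
vin=K92: ✗
vin=K44: ✓ → 151408
vin=K43: ✗
vin=K42: ✓ → 230623
vin=K22: ✗
vin=K32: ✗
vin=K93: ✓ → 111302
vin=K16: ✓ → 76378
vin=K45: ✗
vin=K46: ✗
vin=K25: ✗
vin=K36: ✓ → 159022
vin=K13: ✗
vin=K57: ✗
toyota_sum = 151408 + 230623 + 111302 + 76378 + 159022 = 728733
—
[year_min: year <= 2016]
vin=K92: ✓ → 211238
vin=K44: ✓ → 151408
vin=K43: ✓ → 23450
vin=K42: ✗
vin=K22: ✓ → 146560
vin=K32: ✓ → 91645
vin=K93: ✗
vin=K16: ✗
vin=K45: ✓ → 180015
vin=K46: ✓ → 221056
vin=K25: ✓ → 16902
vin=K36: ✓ → 159022
vin=K13: ✓ → 93473
vin=K57: ✓ → 142825
year_min = MIN(211238, 151408, 23450, 146560, 91645, 180015, 221056, 16902, 159022, 93473, 142825) = 16902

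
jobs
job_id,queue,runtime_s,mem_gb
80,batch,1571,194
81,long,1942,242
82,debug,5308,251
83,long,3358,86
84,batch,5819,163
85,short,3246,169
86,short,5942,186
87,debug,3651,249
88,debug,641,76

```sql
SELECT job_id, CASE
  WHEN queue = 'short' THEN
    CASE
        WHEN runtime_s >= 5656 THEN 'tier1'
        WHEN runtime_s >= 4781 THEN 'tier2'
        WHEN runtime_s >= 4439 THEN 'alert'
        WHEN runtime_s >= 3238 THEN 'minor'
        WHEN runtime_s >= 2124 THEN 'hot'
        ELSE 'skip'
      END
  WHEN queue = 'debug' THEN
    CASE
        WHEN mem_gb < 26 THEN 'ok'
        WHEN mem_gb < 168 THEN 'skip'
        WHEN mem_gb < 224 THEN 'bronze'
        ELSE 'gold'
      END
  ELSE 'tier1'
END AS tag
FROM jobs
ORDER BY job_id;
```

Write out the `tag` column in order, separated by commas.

job_id=80: queue='batch' → outer ELSE → tier1
job_id=81: queue='long' → outer ELSE → tier1
job_id=82: queue='debug' → inner[ELSE] → gold
job_id=83: queue='long' → outer ELSE → tier1
job_id=84: queue='batch' → outer ELSE → tier1
job_id=85: queue='short' → inner[runtime_s >= 3238] → minor
job_id=86: queue='short' → inner[runtime_s >= 5656] → tier1
job_id=87: queue='debug' → inner[ELSE] → gold
job_id=88: queue='debug' → inner[mem_gb < 168] → skip

tier1, tier1, gold, tier1, tier1, minor, tier1, gold, skip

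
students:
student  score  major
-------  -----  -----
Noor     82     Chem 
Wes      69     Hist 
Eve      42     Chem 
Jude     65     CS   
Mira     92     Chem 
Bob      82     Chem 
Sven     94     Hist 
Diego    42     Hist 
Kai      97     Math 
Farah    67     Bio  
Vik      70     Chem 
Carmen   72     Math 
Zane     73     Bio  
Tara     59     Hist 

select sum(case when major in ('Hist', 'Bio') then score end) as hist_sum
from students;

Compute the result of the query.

404

student=Noor: ✗
student=Wes: ✓ → 69
student=Eve: ✗
student=Jude: ✗
student=Mira: ✗
student=Bob: ✗
student=Sven: ✓ → 94
student=Diego: ✓ → 42
student=Kai: ✗
student=Farah: ✓ → 67
student=Vik: ✗
student=Carmen: ✗
student=Zane: ✓ → 73
student=Tara: ✓ → 59
hist_sum = 69 + 94 + 42 + 67 + 73 + 59 = 404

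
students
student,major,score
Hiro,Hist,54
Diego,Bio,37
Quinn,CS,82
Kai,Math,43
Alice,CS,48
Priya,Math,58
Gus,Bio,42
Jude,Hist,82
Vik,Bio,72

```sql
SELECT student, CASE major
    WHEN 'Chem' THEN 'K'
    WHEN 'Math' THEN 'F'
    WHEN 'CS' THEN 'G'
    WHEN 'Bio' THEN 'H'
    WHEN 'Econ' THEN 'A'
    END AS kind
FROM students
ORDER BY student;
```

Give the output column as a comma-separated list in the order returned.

student=Alice: major='CS' → G
student=Diego: major='Bio' → H
student=Gus: major='Bio' → H
student=Hiro: (no match → NULL) → NULL
student=Jude: (no match → NULL) → NULL
student=Kai: major='Math' → F
student=Priya: major='Math' → F
student=Quinn: major='CS' → G
student=Vik: major='Bio' → H

G, H, H, NULL, NULL, F, F, G, H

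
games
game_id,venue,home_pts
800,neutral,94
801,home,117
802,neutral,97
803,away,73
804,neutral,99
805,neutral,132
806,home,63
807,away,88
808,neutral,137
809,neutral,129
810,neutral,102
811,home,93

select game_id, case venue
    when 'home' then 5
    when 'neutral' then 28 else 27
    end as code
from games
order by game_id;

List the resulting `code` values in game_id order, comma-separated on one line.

game_id=800: venue='neutral' → 28
game_id=801: venue='home' → 5
game_id=802: venue='neutral' → 28
game_id=803: ELSE → 27
game_id=804: venue='neutral' → 28
game_id=805: venue='neutral' → 28
game_id=806: venue='home' → 5
game_id=807: ELSE → 27
game_id=808: venue='neutral' → 28
game_id=809: venue='neutral' → 28
game_id=810: venue='neutral' → 28
game_id=811: venue='home' → 5

28, 5, 28, 27, 28, 28, 5, 27, 28, 28, 28, 5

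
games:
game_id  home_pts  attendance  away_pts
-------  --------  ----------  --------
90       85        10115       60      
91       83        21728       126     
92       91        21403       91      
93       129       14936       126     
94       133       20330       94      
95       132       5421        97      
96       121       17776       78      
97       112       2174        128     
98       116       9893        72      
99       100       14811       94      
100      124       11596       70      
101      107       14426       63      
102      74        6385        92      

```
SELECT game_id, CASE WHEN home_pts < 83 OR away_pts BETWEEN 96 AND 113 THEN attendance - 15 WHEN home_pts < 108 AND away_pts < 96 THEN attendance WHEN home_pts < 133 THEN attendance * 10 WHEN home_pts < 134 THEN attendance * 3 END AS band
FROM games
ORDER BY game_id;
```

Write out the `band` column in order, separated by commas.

game_id=90: home_pts < 108 AND away_pts < 96 → 10115
game_id=91: home_pts < 133 → 217280
game_id=92: home_pts < 108 AND away_pts < 96 → 21403
game_id=93: home_pts < 133 → 149360
game_id=94: home_pts < 134 → 60990
game_id=95: home_pts < 83 OR away_pts BETWEEN 96 AND 113 → 5406
game_id=96: home_pts < 133 → 177760
game_id=97: home_pts < 133 → 21740
game_id=98: home_pts < 133 → 98930
game_id=99: home_pts < 108 AND away_pts < 96 → 14811
game_id=100: home_pts < 133 → 115960
game_id=101: home_pts < 108 AND away_pts < 96 → 14426
game_id=102: home_pts < 83 OR away_pts BETWEEN 96 AND 113 → 6370

10115, 217280, 21403, 149360, 60990, 5406, 177760, 21740, 98930, 14811, 115960, 14426, 6370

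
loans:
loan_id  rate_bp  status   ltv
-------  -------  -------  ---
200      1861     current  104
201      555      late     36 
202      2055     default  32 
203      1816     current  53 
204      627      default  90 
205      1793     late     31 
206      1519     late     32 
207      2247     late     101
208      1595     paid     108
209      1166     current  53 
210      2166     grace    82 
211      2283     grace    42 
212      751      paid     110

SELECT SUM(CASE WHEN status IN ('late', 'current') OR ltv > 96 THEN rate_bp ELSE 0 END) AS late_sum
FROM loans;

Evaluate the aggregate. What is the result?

loan_id=200: ✓ → 1861
loan_id=201: ✓ → 555
loan_id=202: ✗
loan_id=203: ✓ → 1816
loan_id=204: ✗
loan_id=205: ✓ → 1793
loan_id=206: ✓ → 1519
loan_id=207: ✓ → 2247
loan_id=208: ✓ → 1595
loan_id=209: ✓ → 1166
loan_id=210: ✗
loan_id=211: ✗
loan_id=212: ✓ → 751
late_sum = 1861 + 555 + 1816 + 1793 + 1519 + 2247 + 1595 + 1166 + 751 = 13303

13303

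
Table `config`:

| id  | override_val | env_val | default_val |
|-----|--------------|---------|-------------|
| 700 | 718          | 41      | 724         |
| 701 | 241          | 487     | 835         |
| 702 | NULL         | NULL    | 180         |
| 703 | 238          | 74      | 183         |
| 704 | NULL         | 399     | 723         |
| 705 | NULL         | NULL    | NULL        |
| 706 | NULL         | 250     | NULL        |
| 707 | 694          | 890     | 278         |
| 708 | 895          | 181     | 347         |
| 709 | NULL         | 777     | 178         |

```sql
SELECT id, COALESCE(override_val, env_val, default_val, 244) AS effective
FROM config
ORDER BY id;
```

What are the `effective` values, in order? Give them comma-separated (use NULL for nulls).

718, 241, 180, 238, 399, 244, 250, 694, 895, 777

id=700: override_val=718 → 718
id=701: override_val=241 → 241
id=702: override_val=NULL, env_val=NULL, default_val=180 → 180
id=703: override_val=238 → 238
id=704: override_val=NULL, env_val=399 → 399
id=705: override_val=NULL, env_val=NULL, default_val=NULL, → literal 244 → 244
id=706: override_val=NULL, env_val=250 → 250
id=707: override_val=694 → 694
id=708: override_val=895 → 895
id=709: override_val=NULL, env_val=777 → 777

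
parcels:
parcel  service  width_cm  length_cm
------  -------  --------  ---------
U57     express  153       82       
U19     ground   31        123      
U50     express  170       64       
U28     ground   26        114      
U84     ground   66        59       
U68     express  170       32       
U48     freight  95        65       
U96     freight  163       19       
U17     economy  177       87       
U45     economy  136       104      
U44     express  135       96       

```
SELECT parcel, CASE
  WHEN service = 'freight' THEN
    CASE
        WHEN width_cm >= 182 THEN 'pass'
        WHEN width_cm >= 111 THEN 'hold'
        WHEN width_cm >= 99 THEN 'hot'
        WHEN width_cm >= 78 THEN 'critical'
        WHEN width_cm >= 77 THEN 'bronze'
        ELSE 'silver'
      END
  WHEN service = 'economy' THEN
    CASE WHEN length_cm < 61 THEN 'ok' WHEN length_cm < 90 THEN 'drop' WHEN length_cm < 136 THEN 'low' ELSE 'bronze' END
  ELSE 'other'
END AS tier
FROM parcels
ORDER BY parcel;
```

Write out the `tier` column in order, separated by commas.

parcel=U17: service='economy' → inner[length_cm < 90] → drop
parcel=U19: service='ground' → outer ELSE → other
parcel=U28: service='ground' → outer ELSE → other
parcel=U44: service='express' → outer ELSE → other
parcel=U45: service='economy' → inner[length_cm < 136] → low
parcel=U48: service='freight' → inner[width_cm >= 78] → critical
parcel=U50: service='express' → outer ELSE → other
parcel=U57: service='express' → outer ELSE → other
parcel=U68: service='express' → outer ELSE → other
parcel=U84: service='ground' → outer ELSE → other
parcel=U96: service='freight' → inner[width_cm >= 111] → hold

drop, other, other, other, low, critical, other, other, other, other, hold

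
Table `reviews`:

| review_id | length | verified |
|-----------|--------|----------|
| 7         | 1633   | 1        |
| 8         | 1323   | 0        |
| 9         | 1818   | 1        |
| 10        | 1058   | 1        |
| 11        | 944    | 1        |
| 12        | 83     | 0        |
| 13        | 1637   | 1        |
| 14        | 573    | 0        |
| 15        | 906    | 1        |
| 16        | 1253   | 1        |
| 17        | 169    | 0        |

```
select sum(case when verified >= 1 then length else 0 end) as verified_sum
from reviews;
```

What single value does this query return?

review_id=7: ✓ → 1633
review_id=8: ✗
review_id=9: ✓ → 1818
review_id=10: ✓ → 1058
review_id=11: ✓ → 944
review_id=12: ✗
review_id=13: ✓ → 1637
review_id=14: ✗
review_id=15: ✓ → 906
review_id=16: ✓ → 1253
review_id=17: ✗
verified_sum = 1633 + 1818 + 1058 + 944 + 1637 + 906 + 1253 = 9249

9249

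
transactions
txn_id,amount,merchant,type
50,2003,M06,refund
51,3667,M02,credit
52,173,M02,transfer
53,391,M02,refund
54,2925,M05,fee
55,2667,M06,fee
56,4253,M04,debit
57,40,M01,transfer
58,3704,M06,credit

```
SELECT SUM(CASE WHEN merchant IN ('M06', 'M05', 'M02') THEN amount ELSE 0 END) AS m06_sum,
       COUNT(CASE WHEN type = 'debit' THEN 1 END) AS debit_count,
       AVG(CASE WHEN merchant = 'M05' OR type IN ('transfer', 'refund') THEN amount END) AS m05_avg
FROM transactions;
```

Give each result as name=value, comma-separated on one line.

[m06_sum: merchant IN ('M06', 'M05', 'M02')]
txn_id=50: ✓ → 2003
txn_id=51: ✓ → 3667
txn_id=52: ✓ → 173
txn_id=53: ✓ → 391
txn_id=54: ✓ → 2925
txn_id=55: ✓ → 2667
txn_id=56: ✗
txn_id=57: ✗
txn_id=58: ✓ → 3704
m06_sum = 2003 + 3667 + 173 + 391 + 2925 + 2667 + 3704 = 15530
—
[debit_count: type = 'debit']
txn_id=50: ✗
txn_id=51: ✗
txn_id=52: ✗
txn_id=53: ✗
txn_id=54: ✗
txn_id=55: ✗
txn_id=56: ✓ → 1
txn_id=57: ✗
txn_id=58: ✗
debit_count = COUNT(1) = 1
—
[m05_avg: merchant = 'M05' OR type IN ('transfer', 'refund')]
txn_id=50: ✓ → 2003
txn_id=51: ✗
txn_id=52: ✓ → 173
txn_id=53: ✓ → 391
txn_id=54: ✓ → 2925
txn_id=55: ✗
txn_id=56: ✗
txn_id=57: ✓ → 40
txn_id=58: ✗
m05_avg = (2003 + 173 + 391 + 2925 + 40) / 5 = 1106.4

m06_sum=15530, debit_count=1, m05_avg=1106.4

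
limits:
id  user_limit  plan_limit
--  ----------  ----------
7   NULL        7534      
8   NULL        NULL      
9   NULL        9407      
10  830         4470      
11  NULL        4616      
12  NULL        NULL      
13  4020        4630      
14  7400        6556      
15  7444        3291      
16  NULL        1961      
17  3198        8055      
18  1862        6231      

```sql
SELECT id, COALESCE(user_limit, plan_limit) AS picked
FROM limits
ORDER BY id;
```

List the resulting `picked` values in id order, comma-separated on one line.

7534, NULL, 9407, 830, 4616, NULL, 4020, 7400, 7444, 1961, 3198, 1862

id=7: user_limit=NULL, plan_limit=7534 → 7534
id=8: user_limit=NULL, plan_limit=NULL (all NULL) → NULL
id=9: user_limit=NULL, plan_limit=9407 → 9407
id=10: user_limit=830 → 830
id=11: user_limit=NULL, plan_limit=4616 → 4616
id=12: user_limit=NULL, plan_limit=NULL (all NULL) → NULL
id=13: user_limit=4020 → 4020
id=14: user_limit=7400 → 7400
id=15: user_limit=7444 → 7444
id=16: user_limit=NULL, plan_limit=1961 → 1961
id=17: user_limit=3198 → 3198
id=18: user_limit=1862 → 1862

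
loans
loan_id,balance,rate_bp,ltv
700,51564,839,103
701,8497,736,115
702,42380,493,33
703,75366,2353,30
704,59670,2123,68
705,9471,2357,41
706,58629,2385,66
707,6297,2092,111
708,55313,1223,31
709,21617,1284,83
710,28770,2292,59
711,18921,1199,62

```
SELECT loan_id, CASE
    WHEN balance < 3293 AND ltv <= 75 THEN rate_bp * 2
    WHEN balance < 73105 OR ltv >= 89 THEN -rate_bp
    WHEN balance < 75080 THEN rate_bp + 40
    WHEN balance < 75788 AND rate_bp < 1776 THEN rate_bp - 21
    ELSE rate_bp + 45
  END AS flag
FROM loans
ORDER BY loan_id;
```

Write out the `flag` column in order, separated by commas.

loan_id=700: balance < 73105 OR ltv >= 89 → -839
loan_id=701: balance < 73105 OR ltv >= 89 → -736
loan_id=702: balance < 73105 OR ltv >= 89 → -493
loan_id=703: ELSE → 2398
loan_id=704: balance < 73105 OR ltv >= 89 → -2123
loan_id=705: balance < 73105 OR ltv >= 89 → -2357
loan_id=706: balance < 73105 OR ltv >= 89 → -2385
loan_id=707: balance < 73105 OR ltv >= 89 → -2092
loan_id=708: balance < 73105 OR ltv >= 89 → -1223
loan_id=709: balance < 73105 OR ltv >= 89 → -1284
loan_id=710: balance < 73105 OR ltv >= 89 → -2292
loan_id=711: balance < 73105 OR ltv >= 89 → -1199

-839, -736, -493, 2398, -2123, -2357, -2385, -2092, -1223, -1284, -2292, -1199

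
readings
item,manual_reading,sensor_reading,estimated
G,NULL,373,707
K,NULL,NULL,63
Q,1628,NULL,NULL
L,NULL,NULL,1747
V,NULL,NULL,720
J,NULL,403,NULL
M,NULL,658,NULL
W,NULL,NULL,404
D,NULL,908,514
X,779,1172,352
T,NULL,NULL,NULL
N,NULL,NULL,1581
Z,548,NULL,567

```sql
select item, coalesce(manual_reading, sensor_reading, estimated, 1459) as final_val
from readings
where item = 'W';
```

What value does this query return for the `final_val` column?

404

item = W: manual_reading=NULL, sensor_reading=NULL, estimated=404.
manual_reading=NULL, sensor_reading=NULL, estimated=404 → 404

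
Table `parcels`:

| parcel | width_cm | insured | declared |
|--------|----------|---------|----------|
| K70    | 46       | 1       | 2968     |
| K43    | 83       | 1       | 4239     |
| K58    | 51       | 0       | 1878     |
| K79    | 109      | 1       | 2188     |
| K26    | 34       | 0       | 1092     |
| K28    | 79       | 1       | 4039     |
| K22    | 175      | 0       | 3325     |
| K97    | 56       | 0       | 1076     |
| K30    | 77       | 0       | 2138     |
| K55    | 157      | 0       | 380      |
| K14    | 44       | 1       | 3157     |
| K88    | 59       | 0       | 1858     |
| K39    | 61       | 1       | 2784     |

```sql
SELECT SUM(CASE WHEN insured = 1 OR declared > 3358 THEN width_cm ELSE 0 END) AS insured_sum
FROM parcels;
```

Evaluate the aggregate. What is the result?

422

parcel=K70: ✓ → 46
parcel=K43: ✓ → 83
parcel=K58: ✗
parcel=K79: ✓ → 109
parcel=K26: ✗
parcel=K28: ✓ → 79
parcel=K22: ✗
parcel=K97: ✗
parcel=K30: ✗
parcel=K55: ✗
parcel=K14: ✓ → 44
parcel=K88: ✗
parcel=K39: ✓ → 61
insured_sum = 46 + 83 + 109 + 79 + 44 + 61 = 422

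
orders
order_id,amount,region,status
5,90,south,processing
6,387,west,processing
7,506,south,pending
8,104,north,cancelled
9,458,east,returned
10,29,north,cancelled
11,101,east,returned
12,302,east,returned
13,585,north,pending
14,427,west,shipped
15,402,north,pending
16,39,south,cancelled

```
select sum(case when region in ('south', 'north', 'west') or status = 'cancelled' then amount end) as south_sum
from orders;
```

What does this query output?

2569

order_id=5: ✓ → 90
order_id=6: ✓ → 387
order_id=7: ✓ → 506
order_id=8: ✓ → 104
order_id=9: ✗
order_id=10: ✓ → 29
order_id=11: ✗
order_id=12: ✗
order_id=13: ✓ → 585
order_id=14: ✓ → 427
order_id=15: ✓ → 402
order_id=16: ✓ → 39
south_sum = 90 + 387 + 506 + 104 + 29 + 585 + 427 + 402 + 39 = 2569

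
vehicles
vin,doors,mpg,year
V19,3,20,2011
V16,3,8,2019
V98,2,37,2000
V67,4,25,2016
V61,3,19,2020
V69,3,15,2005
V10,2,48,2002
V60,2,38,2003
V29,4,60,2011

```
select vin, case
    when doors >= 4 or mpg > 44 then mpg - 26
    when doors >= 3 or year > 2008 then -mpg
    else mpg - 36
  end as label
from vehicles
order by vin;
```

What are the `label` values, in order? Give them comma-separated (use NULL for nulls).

22, -8, -20, 34, 2, -19, -1, -15, 1

vin=V10: doors >= 4 or mpg > 44 → 22
vin=V16: doors >= 3 or year > 2008 → -8
vin=V19: doors >= 3 or year > 2008 → -20
vin=V29: doors >= 4 or mpg > 44 → 34
vin=V60: ELSE → 2
vin=V61: doors >= 3 or year > 2008 → -19
vin=V67: doors >= 4 or mpg > 44 → -1
vin=V69: doors >= 3 or year > 2008 → -15
vin=V98: ELSE → 1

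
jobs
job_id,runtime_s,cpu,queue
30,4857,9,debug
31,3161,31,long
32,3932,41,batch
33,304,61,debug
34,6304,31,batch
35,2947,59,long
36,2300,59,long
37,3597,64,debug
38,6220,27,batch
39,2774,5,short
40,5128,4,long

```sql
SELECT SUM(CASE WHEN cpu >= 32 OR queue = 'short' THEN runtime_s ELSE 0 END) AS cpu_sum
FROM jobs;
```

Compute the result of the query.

15854

job_id=30: ✗
job_id=31: ✗
job_id=32: ✓ → 3932
job_id=33: ✓ → 304
job_id=34: ✗
job_id=35: ✓ → 2947
job_id=36: ✓ → 2300
job_id=37: ✓ → 3597
job_id=38: ✗
job_id=39: ✓ → 2774
job_id=40: ✗
cpu_sum = 3932 + 304 + 2947 + 2300 + 3597 + 2774 = 15854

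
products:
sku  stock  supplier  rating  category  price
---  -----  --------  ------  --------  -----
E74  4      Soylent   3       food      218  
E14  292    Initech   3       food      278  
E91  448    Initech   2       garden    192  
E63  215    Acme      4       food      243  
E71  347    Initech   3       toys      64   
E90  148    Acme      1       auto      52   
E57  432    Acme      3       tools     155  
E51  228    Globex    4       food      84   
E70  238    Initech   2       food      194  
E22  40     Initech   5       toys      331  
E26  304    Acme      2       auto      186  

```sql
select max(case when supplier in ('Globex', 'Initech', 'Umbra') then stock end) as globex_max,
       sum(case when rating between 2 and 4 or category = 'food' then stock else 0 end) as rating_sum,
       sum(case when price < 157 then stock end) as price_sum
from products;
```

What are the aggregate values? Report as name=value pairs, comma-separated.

[globex_max: supplier in ('Globex', 'Initech', 'Umbra')]
sku=E74: ✗
sku=E14: ✓ → 292
sku=E91: ✓ → 448
sku=E63: ✗
sku=E71: ✓ → 347
sku=E90: ✗
sku=E57: ✗
sku=E51: ✓ → 228
sku=E70: ✓ → 238
sku=E22: ✓ → 40
sku=E26: ✗
globex_max = MAX(292, 448, 347, 228, 238, 40) = 448
—
[rating_sum: rating between 2 and 4 or category = 'food']
sku=E74: ✓ → 4
sku=E14: ✓ → 292
sku=E91: ✓ → 448
sku=E63: ✓ → 215
sku=E71: ✓ → 347
sku=E90: ✗
sku=E57: ✓ → 432
sku=E51: ✓ → 228
sku=E70: ✓ → 238
sku=E22: ✗
sku=E26: ✓ → 304
rating_sum = 4 + 292 + 448 + 215 + 347 + 432 + 228 + 238 + 304 = 2508
—
[price_sum: price < 157]
sku=E74: ✗
sku=E14: ✗
sku=E91: ✗
sku=E63: ✗
sku=E71: ✓ → 347
sku=E90: ✓ → 148
sku=E57: ✓ → 432
sku=E51: ✓ → 228
sku=E70: ✗
sku=E22: ✗
sku=E26: ✗
price_sum = 347 + 148 + 432 + 228 = 1155

globex_max=448, rating_sum=2508, price_sum=1155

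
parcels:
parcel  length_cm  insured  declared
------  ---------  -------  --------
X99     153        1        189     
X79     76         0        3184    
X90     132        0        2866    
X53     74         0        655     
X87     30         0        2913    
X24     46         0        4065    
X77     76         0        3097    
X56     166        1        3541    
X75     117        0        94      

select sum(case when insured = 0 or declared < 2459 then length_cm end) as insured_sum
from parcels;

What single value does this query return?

704

parcel=X99: ✓ → 153
parcel=X79: ✓ → 76
parcel=X90: ✓ → 132
parcel=X53: ✓ → 74
parcel=X87: ✓ → 30
parcel=X24: ✓ → 46
parcel=X77: ✓ → 76
parcel=X56: ✗
parcel=X75: ✓ → 117
insured_sum = 153 + 76 + 132 + 74 + 30 + 46 + 76 + 117 = 704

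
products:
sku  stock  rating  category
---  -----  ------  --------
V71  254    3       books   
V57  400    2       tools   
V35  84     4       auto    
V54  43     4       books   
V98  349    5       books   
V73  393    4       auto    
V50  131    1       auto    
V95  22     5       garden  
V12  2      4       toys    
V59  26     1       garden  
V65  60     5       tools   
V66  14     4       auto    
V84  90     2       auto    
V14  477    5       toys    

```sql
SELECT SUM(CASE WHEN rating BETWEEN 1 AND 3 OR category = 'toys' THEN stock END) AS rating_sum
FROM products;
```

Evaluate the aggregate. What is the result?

1380

sku=V71: ✓ → 254
sku=V57: ✓ → 400
sku=V35: ✗
sku=V54: ✗
sku=V98: ✗
sku=V73: ✗
sku=V50: ✓ → 131
sku=V95: ✗
sku=V12: ✓ → 2
sku=V59: ✓ → 26
sku=V65: ✗
sku=V66: ✗
sku=V84: ✓ → 90
sku=V14: ✓ → 477
rating_sum = 254 + 400 + 131 + 2 + 26 + 90 + 477 = 1380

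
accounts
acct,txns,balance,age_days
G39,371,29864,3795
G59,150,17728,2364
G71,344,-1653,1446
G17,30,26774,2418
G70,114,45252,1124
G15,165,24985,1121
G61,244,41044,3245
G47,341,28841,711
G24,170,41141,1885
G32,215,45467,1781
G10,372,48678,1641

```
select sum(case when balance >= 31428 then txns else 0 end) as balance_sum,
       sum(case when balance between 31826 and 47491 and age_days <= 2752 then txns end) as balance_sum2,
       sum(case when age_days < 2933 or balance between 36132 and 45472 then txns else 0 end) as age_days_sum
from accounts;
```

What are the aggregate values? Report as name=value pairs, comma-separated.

[balance_sum: balance >= 31428]
acct=G39: ✗
acct=G59: ✗
acct=G71: ✗
acct=G17: ✗
acct=G70: ✓ → 114
acct=G15: ✗
acct=G61: ✓ → 244
acct=G47: ✗
acct=G24: ✓ → 170
acct=G32: ✓ → 215
acct=G10: ✓ → 372
balance_sum = 114 + 244 + 170 + 215 + 372 = 1115
—
[balance_sum2: balance between 31826 and 47491 and age_days <= 2752]
acct=G39: ✗
acct=G59: ✗
acct=G71: ✗
acct=G17: ✗
acct=G70: ✓ → 114
acct=G15: ✗
acct=G61: ✗
acct=G47: ✗
acct=G24: ✓ → 170
acct=G32: ✓ → 215
acct=G10: ✗
balance_sum2 = 114 + 170 + 215 = 499
—
[age_days_sum: age_days < 2933 or balance between 36132 and 45472]
acct=G39: ✗
acct=G59: ✓ → 150
acct=G71: ✓ → 344
acct=G17: ✓ → 30
acct=G70: ✓ → 114
acct=G15: ✓ → 165
acct=G61: ✓ → 244
acct=G47: ✓ → 341
acct=G24: ✓ → 170
acct=G32: ✓ → 215
acct=G10: ✓ → 372
age_days_sum = 150 + 344 + 30 + 114 + 165 + 244 + 341 + 170 + 215 + 372 = 2145

balance_sum=1115, balance_sum2=499, age_days_sum=2145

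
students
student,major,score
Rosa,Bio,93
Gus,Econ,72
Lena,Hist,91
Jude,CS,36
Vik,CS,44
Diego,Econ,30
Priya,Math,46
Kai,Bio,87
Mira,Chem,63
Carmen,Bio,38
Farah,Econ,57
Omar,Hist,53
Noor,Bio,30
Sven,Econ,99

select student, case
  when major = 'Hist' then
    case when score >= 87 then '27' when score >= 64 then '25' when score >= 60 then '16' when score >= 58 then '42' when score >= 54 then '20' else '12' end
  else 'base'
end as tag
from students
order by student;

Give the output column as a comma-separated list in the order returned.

student=Carmen: major='Bio' → outer ELSE → base
student=Diego: major='Econ' → outer ELSE → base
student=Farah: major='Econ' → outer ELSE → base
student=Gus: major='Econ' → outer ELSE → base
student=Jude: major='CS' → outer ELSE → base
student=Kai: major='Bio' → outer ELSE → base
student=Lena: major='Hist' → inner[score >= 87] → 27
student=Mira: major='Chem' → outer ELSE → base
student=Noor: major='Bio' → outer ELSE → base
student=Omar: major='Hist' → inner[ELSE] → 12
student=Priya: major='Math' → outer ELSE → base
student=Rosa: major='Bio' → outer ELSE → base
student=Sven: major='Econ' → outer ELSE → base
student=Vik: major='CS' → outer ELSE → base

base, base, base, base, base, base, 27, base, base, 12, base, base, base, base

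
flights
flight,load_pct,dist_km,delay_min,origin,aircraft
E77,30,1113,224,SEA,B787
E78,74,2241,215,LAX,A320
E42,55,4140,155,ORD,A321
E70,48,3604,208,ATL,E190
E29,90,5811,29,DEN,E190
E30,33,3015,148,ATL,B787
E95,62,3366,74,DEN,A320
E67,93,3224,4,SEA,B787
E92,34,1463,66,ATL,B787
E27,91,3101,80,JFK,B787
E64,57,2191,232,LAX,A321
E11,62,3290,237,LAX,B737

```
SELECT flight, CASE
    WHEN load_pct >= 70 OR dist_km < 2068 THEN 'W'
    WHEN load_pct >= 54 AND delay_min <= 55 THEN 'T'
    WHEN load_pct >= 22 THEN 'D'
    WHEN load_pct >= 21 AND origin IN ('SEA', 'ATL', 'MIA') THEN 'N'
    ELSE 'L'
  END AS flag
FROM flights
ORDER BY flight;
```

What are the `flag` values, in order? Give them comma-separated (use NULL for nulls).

D, W, W, D, D, D, W, D, W, W, W, D

flight=E11: load_pct >= 22 → D
flight=E27: load_pct >= 70 OR dist_km < 2068 → W
flight=E29: load_pct >= 70 OR dist_km < 2068 → W
flight=E30: load_pct >= 22 → D
flight=E42: load_pct >= 22 → D
flight=E64: load_pct >= 22 → D
flight=E67: load_pct >= 70 OR dist_km < 2068 → W
flight=E70: load_pct >= 22 → D
flight=E77: load_pct >= 70 OR dist_km < 2068 → W
flight=E78: load_pct >= 70 OR dist_km < 2068 → W
flight=E92: load_pct >= 70 OR dist_km < 2068 → W
flight=E95: load_pct >= 22 → D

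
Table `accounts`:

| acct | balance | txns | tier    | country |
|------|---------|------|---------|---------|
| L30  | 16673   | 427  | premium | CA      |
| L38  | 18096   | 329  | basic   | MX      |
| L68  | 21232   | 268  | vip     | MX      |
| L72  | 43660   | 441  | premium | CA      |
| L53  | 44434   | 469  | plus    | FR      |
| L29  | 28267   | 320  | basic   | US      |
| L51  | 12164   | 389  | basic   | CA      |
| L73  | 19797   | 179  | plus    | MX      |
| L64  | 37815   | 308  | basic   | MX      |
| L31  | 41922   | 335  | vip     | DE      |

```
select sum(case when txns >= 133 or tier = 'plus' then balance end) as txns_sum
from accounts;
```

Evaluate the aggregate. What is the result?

284060

acct=L30: ✓ → 16673
acct=L38: ✓ → 18096
acct=L68: ✓ → 21232
acct=L72: ✓ → 43660
acct=L53: ✓ → 44434
acct=L29: ✓ → 28267
acct=L51: ✓ → 12164
acct=L73: ✓ → 19797
acct=L64: ✓ → 37815
acct=L31: ✓ → 41922
txns_sum = 16673 + 18096 + 21232 + 43660 + 44434 + 28267 + 12164 + 19797 + 37815 + 41922 = 284060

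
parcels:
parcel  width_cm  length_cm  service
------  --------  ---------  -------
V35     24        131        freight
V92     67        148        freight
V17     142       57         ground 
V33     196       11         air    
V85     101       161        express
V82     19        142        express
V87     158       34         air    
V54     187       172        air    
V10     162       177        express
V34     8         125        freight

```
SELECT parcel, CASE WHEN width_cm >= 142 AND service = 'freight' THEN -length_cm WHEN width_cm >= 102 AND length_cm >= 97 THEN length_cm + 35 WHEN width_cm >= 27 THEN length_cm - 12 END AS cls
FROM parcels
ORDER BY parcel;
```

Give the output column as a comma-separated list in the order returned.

212, 45, -1, NULL, NULL, 207, NULL, 149, 22, 136

parcel=V10: width_cm >= 102 AND length_cm >= 97 → 212
parcel=V17: width_cm >= 27 → 45
parcel=V33: width_cm >= 27 → -1
parcel=V34: (no match → NULL) → NULL
parcel=V35: (no match → NULL) → NULL
parcel=V54: width_cm >= 102 AND length_cm >= 97 → 207
parcel=V82: (no match → NULL) → NULL
parcel=V85: width_cm >= 27 → 149
parcel=V87: width_cm >= 27 → 22
parcel=V92: width_cm >= 27 → 136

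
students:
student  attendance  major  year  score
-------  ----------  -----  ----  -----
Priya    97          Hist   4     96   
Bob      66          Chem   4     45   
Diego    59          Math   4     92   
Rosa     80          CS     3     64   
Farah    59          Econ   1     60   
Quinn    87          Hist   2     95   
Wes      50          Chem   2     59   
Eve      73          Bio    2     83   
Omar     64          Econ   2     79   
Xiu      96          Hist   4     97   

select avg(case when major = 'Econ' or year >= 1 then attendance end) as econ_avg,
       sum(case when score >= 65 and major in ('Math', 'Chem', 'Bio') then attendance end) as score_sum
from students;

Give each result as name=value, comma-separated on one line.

[econ_avg: major = 'Econ' or year >= 1]
student=Priya: ✓ → 97
student=Bob: ✓ → 66
student=Diego: ✓ → 59
student=Rosa: ✓ → 80
student=Farah: ✓ → 59
student=Quinn: ✓ → 87
student=Wes: ✓ → 50
student=Eve: ✓ → 73
student=Omar: ✓ → 64
student=Xiu: ✓ → 96
econ_avg = (97 + 66 + 59 + 80 + 59 + 87 + 50 + 73 + 64 + 96) / 10 = 73.1
—
[score_sum: score >= 65 and major in ('Math', 'Chem', 'Bio')]
student=Priya: ✗
student=Bob: ✗
student=Diego: ✓ → 59
student=Rosa: ✗
student=Farah: ✗
student=Quinn: ✗
student=Wes: ✗
student=Eve: ✓ → 73
student=Omar: ✗
student=Xiu: ✗
score_sum = 59 + 73 = 132

econ_avg=73.1, score_sum=132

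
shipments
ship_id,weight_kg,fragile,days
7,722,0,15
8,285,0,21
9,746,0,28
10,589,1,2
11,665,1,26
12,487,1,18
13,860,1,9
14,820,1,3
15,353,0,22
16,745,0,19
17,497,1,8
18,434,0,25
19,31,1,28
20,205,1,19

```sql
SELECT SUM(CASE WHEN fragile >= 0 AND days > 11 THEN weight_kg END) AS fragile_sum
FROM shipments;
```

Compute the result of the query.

4673

ship_id=7: ✓ → 722
ship_id=8: ✓ → 285
ship_id=9: ✓ → 746
ship_id=10: ✗
ship_id=11: ✓ → 665
ship_id=12: ✓ → 487
ship_id=13: ✗
ship_id=14: ✗
ship_id=15: ✓ → 353
ship_id=16: ✓ → 745
ship_id=17: ✗
ship_id=18: ✓ → 434
ship_id=19: ✓ → 31
ship_id=20: ✓ → 205
fragile_sum = 722 + 285 + 746 + 665 + 487 + 353 + 745 + 434 + 31 + 205 = 4673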